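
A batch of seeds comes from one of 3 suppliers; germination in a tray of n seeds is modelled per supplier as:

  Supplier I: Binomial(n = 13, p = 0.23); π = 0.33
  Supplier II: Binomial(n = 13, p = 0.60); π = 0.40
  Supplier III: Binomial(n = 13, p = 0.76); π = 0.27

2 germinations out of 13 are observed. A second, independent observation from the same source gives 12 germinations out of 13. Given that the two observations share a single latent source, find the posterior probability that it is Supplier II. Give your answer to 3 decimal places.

Posterior ∝ prior × likelihood, so P(k | x) ∝ π_k f_k(x); normalise over all components.
Since both observations come from the same component, the likelihood for component k is f_k(x₁)·f_k(x₂).
  L_I = [0.232781] × [2.19365e-07] = 5.10642e-08
  L_II = [0.00117776] × [0.0113193] = 1.33314e-05
  L_III = [6.8556e-06] × [0.115856] = 7.94261e-07
Multiply by the mixture weights:
  π_I·L_I = 0.33 × 5.10642e-08 = 1.68512e-08
  π_II·L_II = 0.40 × 1.33314e-05 = 5.33256e-06
  π_III·L_III = 0.27 × 7.94261e-07 = 2.1445e-07
Denominator: 1.68512e-08 + 5.33256e-06 + 2.1445e-07 = 5.56386e-06
So the posterior for Supplier II is 5.33256e-06 / 5.56386e-06 ≈ 0.958.

0.958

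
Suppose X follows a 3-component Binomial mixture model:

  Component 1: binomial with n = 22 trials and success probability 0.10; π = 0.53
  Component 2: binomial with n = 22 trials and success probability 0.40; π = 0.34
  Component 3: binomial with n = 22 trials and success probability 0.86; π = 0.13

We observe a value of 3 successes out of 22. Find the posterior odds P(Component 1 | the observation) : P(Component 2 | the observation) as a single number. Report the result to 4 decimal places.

53.9947

The posterior odds equal the prior odds times the likelihood ratio: (π_i/π_j)·(f_i(x)/f_j(x)).
Evaluate each component's likelihood at the observed value:
  p_1 = 0.208031
  p_2 = 0.00600585
  p_3 = 5.85395e-14
Odds = (0.53/0.34) × (0.208031/0.00600585) = 1.55882 × 34.6381 ≈ 53.9947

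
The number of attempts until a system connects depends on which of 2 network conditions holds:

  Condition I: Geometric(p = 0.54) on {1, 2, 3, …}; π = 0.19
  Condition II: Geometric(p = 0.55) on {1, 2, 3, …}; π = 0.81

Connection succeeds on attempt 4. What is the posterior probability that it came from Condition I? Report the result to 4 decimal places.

By Bayes' theorem, P(k | x) = π_k f_k(x) / Σ_j π_j f_j(x).
Geometric probabilities:
  p_I = 0.54·(1−0.54)^3 = 0.54·0.097336 = 0.0525614
  p_II = 0.55·(1−0.55)^3 = 0.55·0.091125 = 0.0501187
Prior × likelihood for each component:
  π_I·p_I = 0.19 × 0.0525614 = 0.00998667
  π_II·p_II = 0.81 × 0.0501187 = 0.0405962
Normaliser: 0.00998667 + 0.0405962 = 0.0505829
Responsibility of Condition I: 0.00998667 / 0.0505829 ≈ 0.1974

0.1974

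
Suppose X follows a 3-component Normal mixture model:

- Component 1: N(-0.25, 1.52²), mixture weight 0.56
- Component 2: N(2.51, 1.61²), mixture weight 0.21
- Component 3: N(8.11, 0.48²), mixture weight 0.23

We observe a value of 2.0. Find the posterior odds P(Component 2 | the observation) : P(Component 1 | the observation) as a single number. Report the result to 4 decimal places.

Since P(k|x) ∝ π_k f_k(x), the posterior odds are π_i f_i(x) / (π_j f_j(x)).
Component likelihoods at x = 2.0:
  p_1 = (1/(1.52·√(2π)))·exp(−(2.0−-0.25)²/(2·1.52²)) = 0.262462·exp(-1.09559) = 0.0877522
  p_2 = (1/(1.61·√(2π)))·exp(−(2.0−2.51)²/(2·1.61²)) = 0.247790·exp(-0.05017) = 0.235665
  p_3 = (1/(0.48·√(2π)))·exp(−(2.0−8.11)²/(2·0.48²)) = 0.831130·exp(-81.01584) = 5.4317e-36
Posterior odds = (π_2·p_2) / (π_1·p_1) = (0.21·0.235665) / (0.56·0.0877522) = 0.0494896 / 0.0491412 ≈ 1.0071

1.0071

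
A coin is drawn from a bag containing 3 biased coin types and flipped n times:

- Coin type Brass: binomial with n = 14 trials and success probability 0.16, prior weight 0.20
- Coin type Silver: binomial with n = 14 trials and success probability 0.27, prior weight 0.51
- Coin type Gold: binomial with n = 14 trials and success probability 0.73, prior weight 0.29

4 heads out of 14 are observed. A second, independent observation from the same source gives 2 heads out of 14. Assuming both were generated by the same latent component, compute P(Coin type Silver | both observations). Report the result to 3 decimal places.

Apply Bayes' rule: the posterior for each component is proportional to its prior times its likelihood at x.
Since both observations come from the same component, the likelihood for component k is f_k(x₁)·f_k(x₂).
  p_Brass = [0.114738] × [0.287497] = 0.0329868
  p_Silver = [0.228622] × [0.15193] = 0.0347345
  p_Gold = [0.000585279] × [7.27867e-06] = 4.26006e-09
Unnormalised posteriors:
  π_Brass·p_Brass = 0.20 × 0.0329868 = 0.00659735
  π_Silver·p_Silver = 0.51 × 0.0347345 = 0.0177146
  π_Gold·p_Gold = 0.29 × 4.26006e-09 = 1.23542e-09
Sum: 0.00659735 + 0.0177146 + 1.23542e-09 = 0.0243119
P(Coin type Silver | x₁, x₂) = 0.0177146 / 0.0243119 ≈ 0.729

0.729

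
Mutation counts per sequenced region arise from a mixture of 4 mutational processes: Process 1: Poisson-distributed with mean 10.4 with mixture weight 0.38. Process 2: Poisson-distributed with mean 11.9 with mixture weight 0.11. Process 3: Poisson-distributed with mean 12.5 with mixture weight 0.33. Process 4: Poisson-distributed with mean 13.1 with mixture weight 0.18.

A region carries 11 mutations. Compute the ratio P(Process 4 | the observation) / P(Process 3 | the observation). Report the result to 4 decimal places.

0.5014

Only the two components matter; the odds are (w_i f_i(x)) / (w_j f_j(x)).
Component likelihoods at x = 11 mutations:
  L_1 = e^(−10.4)·10.4^11/11! = 0.117368
  L_2 = e^(−11.9)·11.9^11/11! = 0.115281
  L_3 = e^(−12.5)·12.5^11/11! = 0.108686
  L_4 = e^(−13.1)·13.1^11/11! = 0.0999012
Odds = (0.18/0.33) × (0.0999012/0.108686) = 0.545455 × 0.919173 ≈ 0.5014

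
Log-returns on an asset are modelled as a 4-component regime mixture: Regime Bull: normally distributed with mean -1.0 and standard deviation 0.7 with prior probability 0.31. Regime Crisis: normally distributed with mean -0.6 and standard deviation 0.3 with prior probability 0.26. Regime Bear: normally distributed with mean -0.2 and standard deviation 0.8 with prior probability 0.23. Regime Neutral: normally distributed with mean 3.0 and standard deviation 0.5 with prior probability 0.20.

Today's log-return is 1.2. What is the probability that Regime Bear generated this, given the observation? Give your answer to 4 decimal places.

P(component k | x) = π_k·f_k(x) / marginal(x), where marginal(x) = Σ_j π_j·f_j(x).
Evaluate each component's likelihood at the observed value:
  L_Bull = 0.00408253
  L_Crisis = 2.02529e-08
  L_Bear = 0.107847
  L_Neutral = 0.0012238
Multiply by the mixture weights:
  π_Bull·L_Bull = 0.31 × 0.00408253 = 0.00126558
  π_Crisis·L_Crisis = 0.26 × 2.02529e-08 = 5.26577e-09
  π_Bear·L_Bear = 0.23 × 0.107847 = 0.0248047
  π_Neutral·L_Neutral = 0.20 × 0.0012238 = 0.000244761
Sum: 0.00126558 + 5.26577e-09 + 0.0248047 + 0.000244761 = 0.0263151
So the posterior for Regime Bear is 0.0248047 / 0.0263151 ≈ 0.9426.

0.9426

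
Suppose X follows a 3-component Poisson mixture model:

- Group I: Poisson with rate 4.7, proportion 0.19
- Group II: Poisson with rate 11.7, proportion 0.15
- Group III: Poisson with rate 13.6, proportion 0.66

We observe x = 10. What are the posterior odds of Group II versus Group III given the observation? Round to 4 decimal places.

0.3374

Since P(k|x) ∝ P(Z=k) f_k(x), the posterior odds are P(Z=i) f_i(x) / (P(Z=j) f_j(x)).
Evaluate each component's likelihood at the observed value:
  L_I = e^(−4.7)·4.7^10/10! = 0.0131835
  L_II = e^(−11.7)·11.7^10/10! = 0.109863
  L_III = e^(−13.6)·13.6^10/10! = 0.0739982
0.0164794 / 0.0488388 ≈ 0.3374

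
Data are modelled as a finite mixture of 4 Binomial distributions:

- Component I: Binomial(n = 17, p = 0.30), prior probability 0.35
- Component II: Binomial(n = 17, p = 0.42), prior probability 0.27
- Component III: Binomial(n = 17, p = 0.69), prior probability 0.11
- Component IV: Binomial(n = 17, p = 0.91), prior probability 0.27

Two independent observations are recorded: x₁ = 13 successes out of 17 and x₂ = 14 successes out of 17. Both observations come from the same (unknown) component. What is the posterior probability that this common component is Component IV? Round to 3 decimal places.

By Bayes' theorem, P(k | x) = w_k f_k(x) / Σ_j w_j f_j(x).
Since both observations come from the same component, the likelihood for component k is f_k(x₁)·f_k(x₂).
  L_I = [C(17,13)·0.30^13·0.70^4 = 2380·1.59432e-07·0.2401 = 9.11057e-05] × [1.11558e-05] = 1.01636e-09
  L_II = [C(17,13)·0.42^13·0.58^4 = 2380·1.26544e-05·0.113165 = 0.00340824] × [0.000705152] = 2.40333e-06
  L_III = [C(17,13)·0.69^13·0.31^4 = 2380·0.00803597·0.00923521 = 0.176629] × [0.112326] = 0.0198401
  L_IV = [C(17,13)·0.91^13·0.09^4 = 2380·0.293453·6.561e-05 = 0.0458232] × [0.132378] = 0.00606598
Unnormalised posteriors:
  w_I·L_I = 0.35 × 1.01636e-09 = 3.55725e-10
  w_II·L_II = 0.27 × 2.40333e-06 = 6.48898e-07
  w_III·L_III = 0.11 × 0.0198401 = 0.00218241
  w_IV·L_IV = 0.27 × 0.00606598 = 0.00163781
Evidence: 3.55725e-10 + 6.48898e-07 + 0.00218241 + 0.00163781 = 0.00382087
P(Component IV | x₁,x₂) = 0.00163781 / 0.00382087 ≈ 0.429

0.429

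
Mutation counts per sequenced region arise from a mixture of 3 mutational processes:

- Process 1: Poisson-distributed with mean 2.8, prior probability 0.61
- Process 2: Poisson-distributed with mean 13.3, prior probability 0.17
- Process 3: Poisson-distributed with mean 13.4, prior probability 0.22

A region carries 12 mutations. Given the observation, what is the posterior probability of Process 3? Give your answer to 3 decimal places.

The responsibility of component k is π_k f_k(x) divided by Σ_j π_j f_j(x).
Poisson probabilities:
  L_1 = e^(−2.8)·2.8^12/12! = 2.94805e-05
  L_2 = e^(−13.3)·13.3^12/12! = 0.107094
  L_3 = e^(−13.4)·13.4^12/12! = 0.106017
Unnormalised posteriors:
  π_1·L_1 = 0.61 × 2.94805e-05 = 1.79831e-05
  π_2·L_2 = 0.17 × 0.107094 = 0.018206
  π_3·L_3 = 0.22 × 0.106017 = 0.0233237
Marginal: 1.79831e-05 + 0.018206 + 0.0233237 = 0.0415477
P(Process 3 | data) = 0.0233237 / 0.0415477 ≈ 0.561

0.561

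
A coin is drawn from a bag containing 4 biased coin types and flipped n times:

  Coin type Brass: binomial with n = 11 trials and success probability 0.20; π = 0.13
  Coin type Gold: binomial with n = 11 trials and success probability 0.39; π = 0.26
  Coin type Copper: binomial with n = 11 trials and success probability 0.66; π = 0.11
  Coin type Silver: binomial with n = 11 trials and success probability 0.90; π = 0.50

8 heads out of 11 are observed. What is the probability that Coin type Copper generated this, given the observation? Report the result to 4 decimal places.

P(component k | x) = π_k·f_k(x) / marginal(x), where marginal(x) = Σ_j π_j·f_j(x).
Component likelihoods at x = 8 heads out of 11:
  p_Brass = C(11,8)·0.20^8·0.80^3 = 165·2.56e-06·0.512 = 0.000216269
  p_Gold = C(11,8)·0.39^8·0.61^3 = 165·0.000535201·0.226981 = 0.0200443
  p_Copper = C(11,8)·0.66^8·0.34^3 = 165·0.0360041·0.039304 = 0.233492
  p_Silver = C(11,8)·0.90^8·0.10^3 = 165·0.430467·0.001 = 0.0710271
Multiply by the mixture weights:
  π_Brass·p_Brass = 0.13 × 0.000216269 = 2.81149e-05
  π_Gold·p_Gold = 0.26 × 0.0200443 = 0.00521151
  π_Copper·p_Copper = 0.11 × 0.233492 = 0.0256841
  π_Silver·p_Silver = 0.50 × 0.0710271 = 0.0355135
Normaliser: 2.81149e-05 + 0.00521151 + 0.0256841 + 0.0355135 = 0.0664373
So the posterior for Coin type Copper is 0.0256841 / 0.0664373 ≈ 0.3866.

0.3866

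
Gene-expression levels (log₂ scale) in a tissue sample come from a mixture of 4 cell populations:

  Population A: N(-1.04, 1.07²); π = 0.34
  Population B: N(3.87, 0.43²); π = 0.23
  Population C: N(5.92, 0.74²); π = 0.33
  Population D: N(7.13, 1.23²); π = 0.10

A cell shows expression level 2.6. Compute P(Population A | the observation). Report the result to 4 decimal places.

0.1233

Apply Bayes' rule: the posterior for each component is proportional to its prior times its likelihood at x.
Component likelihoods at x = 2.6:
  p_A = 0.00114431
  p_B = 0.0118371
  p_C = 2.29518e-05
  p_D = 0.000367816
Multiply by the mixture weights:
  π_A·p_A = 0.34 × 0.00114431 = 0.000389065
  π_B·p_B = 0.23 × 0.0118371 = 0.00272254
  π_C·p_C = 0.33 × 2.29518e-05 = 7.5741e-06
  π_D·p_D = 0.10 × 0.000367816 = 3.67816e-05
Normaliser: 0.000389065 + 0.00272254 + 7.5741e-06 + 3.67816e-05 = 0.00315596
Responsibility of Population A: 0.000389065 / 0.00315596 ≈ 0.1233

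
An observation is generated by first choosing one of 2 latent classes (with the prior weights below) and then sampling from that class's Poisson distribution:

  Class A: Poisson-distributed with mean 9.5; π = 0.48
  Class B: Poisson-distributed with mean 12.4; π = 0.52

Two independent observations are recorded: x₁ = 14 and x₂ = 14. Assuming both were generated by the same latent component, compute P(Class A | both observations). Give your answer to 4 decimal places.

0.1494

P(component k | x) = π_k·f_k(x) / marginal(x), where marginal(x) = Σ_j π_j·f_j(x).
Since both observations come from the same component, the likelihood for component k is f_k(x₁)·f_k(x₂).
  f_A = [e^(−9.5)·9.5^14/14! = 0.0418721] × [0.0418721] = 0.00175327
  f_B = [e^(−12.4)·12.4^14/14! = 0.0959939] × [0.0959939] = 0.00921483
Prior × likelihood for each component:
  π_A·f_A = 0.48 × 0.00175327 = 0.00084157
  π_B·f_B = 0.52 × 0.00921483 = 0.00479171
Denominator: 0.00084157 + 0.00479171 = 0.00563328
P(Class A | x₁,x₂) = 0.00084157 / 0.00563328 ≈ 0.1494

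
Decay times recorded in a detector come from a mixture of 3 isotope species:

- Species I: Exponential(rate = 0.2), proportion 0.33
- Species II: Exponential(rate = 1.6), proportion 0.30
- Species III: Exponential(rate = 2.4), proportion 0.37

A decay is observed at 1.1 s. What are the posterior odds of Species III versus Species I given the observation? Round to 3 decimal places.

1.196

The posterior odds equal the prior odds times the likelihood ratio: (π_i/π_j)·(f_i(x)/f_j(x)).
Evaluate each component's likelihood at the observed value:
  L_I = 0.160504
  L_II = 0.275272
  L_III = 0.171267
0.0633688 / 0.0529662 ≈ 1.196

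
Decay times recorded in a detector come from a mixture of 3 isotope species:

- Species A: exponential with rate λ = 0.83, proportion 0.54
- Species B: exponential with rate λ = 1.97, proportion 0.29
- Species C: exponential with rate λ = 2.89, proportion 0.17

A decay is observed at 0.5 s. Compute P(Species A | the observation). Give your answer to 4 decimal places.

0.4734

Posterior ∝ prior × likelihood, so P(k | x) ∝ π_k f_k(x); normalise over all components.
Evaluate each component's likelihood at the observed value:
  L_A = 0.548082
  L_B = 0.735675
  L_C = 0.681306
Prior × likelihood for each component:
  π_A·L_A = 0.54 × 0.548082 = 0.295965
  π_B·L_B = 0.29 × 0.735675 = 0.213346
  π_C·L_C = 0.17 × 0.681306 = 0.115822
Normaliser: 0.295965 + 0.213346 + 0.115822 = 0.625132
So the posterior for Species A is 0.295965 / 0.625132 ≈ 0.4734.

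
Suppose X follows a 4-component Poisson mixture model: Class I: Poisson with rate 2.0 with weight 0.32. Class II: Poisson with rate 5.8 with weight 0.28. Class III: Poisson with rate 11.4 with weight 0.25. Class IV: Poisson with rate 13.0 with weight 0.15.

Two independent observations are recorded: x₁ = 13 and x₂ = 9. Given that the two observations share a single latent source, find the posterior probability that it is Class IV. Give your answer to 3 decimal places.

By Bayes' theorem, P(k | x) = w_k f_k(x) / Σ_j w_j f_j(x).
Since both observations come from the same component, the likelihood for component k is f_k(x₁)·f_k(x₂).
  L_I = [e^(−2.0)·2.0^13/13! = 1.78041e-07] × [0.000190949] = 3.39968e-11
  L_II = [e^(−5.8)·5.8^13/13! = 0.00408673] × [0.0619699] = 0.000253254
  L_III = [e^(−11.4)·11.4^13/13! = 0.0987474] × [0.100328] = 0.00990716
  L_IV = [e^(−13.0)·13.0^13/13! = 0.10994] × [0.066054] = 0.00726196
Unnormalised posteriors:
  w_I·L_I = 0.32 × 3.39968e-11 = 1.0879e-11
  w_II·L_II = 0.28 × 0.000253254 = 7.09112e-05
  w_III·L_III = 0.25 × 0.00990716 = 0.00247679
  w_IV·L_IV = 0.15 × 0.00726196 = 0.00108929
Denominator: 1.0879e-11 + 7.09112e-05 + 0.00247679 + 0.00108929 = 0.003637
P(Class IV | data) = 0.00108929 / 0.003637 ≈ 0.300

0.300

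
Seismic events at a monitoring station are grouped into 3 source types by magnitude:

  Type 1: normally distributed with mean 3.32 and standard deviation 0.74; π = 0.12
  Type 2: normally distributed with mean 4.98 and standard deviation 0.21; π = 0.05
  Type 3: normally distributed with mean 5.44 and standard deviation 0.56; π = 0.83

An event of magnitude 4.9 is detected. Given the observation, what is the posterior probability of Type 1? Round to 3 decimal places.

0.014

P(component k | x) = P(Z=k)·f_k(x) / marginal(x), where marginal(x) = Σ_j P(Z=j)·f_j(x).
Evaluate each component's likelihood at the observed value:
  L_1 = 0.0551756
  L_2 = 1.76676
  L_3 = 0.447516
Weight by the priors:
  P(Z=1)·L_1 = 0.12 × 0.0551756 = 0.00662107
  P(Z=2)·L_2 = 0.05 × 1.76676 = 0.088338
  P(Z=3)·L_3 = 0.83 × 0.447516 = 0.371438
Evidence: 0.00662107 + 0.088338 + 0.371438 = 0.466397
P(Type 1 | x) ≈ 0.014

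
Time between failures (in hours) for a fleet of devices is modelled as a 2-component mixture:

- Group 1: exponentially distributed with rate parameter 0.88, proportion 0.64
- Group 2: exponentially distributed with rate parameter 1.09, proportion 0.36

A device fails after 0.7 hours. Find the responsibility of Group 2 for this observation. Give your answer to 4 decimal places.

0.3756

Posterior ∝ prior × likelihood, so P(k | x) ∝ π_k f_k(x); normalise over all components.
Exponential densities:
  f_1 = 0.88·e^(−0.88·0.7) = 0.88·e^(−0.6160) = 0.475288
  f_2 = 1.09·e^(−1.09·0.7) = 1.09·e^(−0.7630) = 0.508229
Multiply by the mixture weights:
  π_1·f_1 = 0.64 × 0.475288 = 0.304185
  π_2·f_2 = 0.36 × 0.508229 = 0.182963
Sum: 0.304185 + 0.182963 = 0.487147
Responsibility of Group 2: 0.182963 / 0.487147 ≈ 0.3756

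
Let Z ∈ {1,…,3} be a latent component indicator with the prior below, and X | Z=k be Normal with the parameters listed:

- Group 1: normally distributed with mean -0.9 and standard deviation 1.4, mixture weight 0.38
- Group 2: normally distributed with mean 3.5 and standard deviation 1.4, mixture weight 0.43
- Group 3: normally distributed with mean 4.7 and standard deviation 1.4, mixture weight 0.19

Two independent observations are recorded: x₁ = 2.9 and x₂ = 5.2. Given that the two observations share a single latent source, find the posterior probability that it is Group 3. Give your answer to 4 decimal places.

The responsibility of component k is P(Z=k) f_k(x) divided by Σ_j P(Z=j) f_j(x).
Since both observations come from the same component, the likelihood for component k is f_k(x₁)·f_k(x₂).
  L_1 = [0.00716115] × [2.14935e-05] = 1.53919e-07
  L_2 = [0.259955] × [0.136333] = 0.0354404
  L_3 = [0.124688] × [0.267353] = 0.0333357
Weight by the priors:
  P(Z=1)·L_1 = 0.38 × 1.53919e-07 = 5.84891e-08
  P(Z=2)·L_2 = 0.43 × 0.0354404 = 0.0152394
  P(Z=3)·L_3 = 0.19 × 0.0333357 = 0.00633377
Normaliser: 5.84891e-08 + 0.0152394 + 0.00633377 = 0.0215732
So the posterior for Group 3 is 0.00633377 / 0.0215732 ≈ 0.2936.

0.2936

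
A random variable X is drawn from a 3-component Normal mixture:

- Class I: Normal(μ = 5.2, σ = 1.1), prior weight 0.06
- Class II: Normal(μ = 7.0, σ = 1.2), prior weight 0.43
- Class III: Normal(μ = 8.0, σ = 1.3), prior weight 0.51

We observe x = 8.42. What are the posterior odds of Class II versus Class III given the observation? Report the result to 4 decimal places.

Since P(k|x) ∝ π_k f_k(x), the posterior odds are π_i f_i(x) / (π_j f_j(x)).
Evaluate each component's likelihood at the observed value:
  f_I = (1/(1.1·√(2π)))·exp(−(8.42−5.2)²/(2·1.1²)) = 0.362675·exp(-4.28446) = 0.00499803
  f_II = (1/(1.2·√(2π)))·exp(−(8.42−7.0)²/(2·1.2²)) = 0.332452·exp(-0.70014) = 0.165068
  f_III = (1/(1.3·√(2π)))·exp(−(8.42−8.0)²/(2·1.3²)) = 0.306879·exp(-0.05219) = 0.291274
Odds = (0.43/0.51) × (0.165068/0.291274) = 0.843137 × 0.56671 ≈ 0.4778

0.4778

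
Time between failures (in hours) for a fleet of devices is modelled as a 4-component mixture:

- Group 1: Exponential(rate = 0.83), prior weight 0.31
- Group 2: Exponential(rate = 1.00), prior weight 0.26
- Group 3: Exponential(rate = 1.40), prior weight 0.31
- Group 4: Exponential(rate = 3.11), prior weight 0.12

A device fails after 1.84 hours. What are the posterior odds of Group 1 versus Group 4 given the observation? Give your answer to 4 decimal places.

45.7562

Since P(k|x) ∝ π_k f_k(x), the posterior odds are π_i f_i(x) / (π_j f_j(x)).
Evaluate each component's likelihood at the observed value:
  f_1 = 0.83·e^(−0.83·1.84) = 0.83·e^(−1.5272) = 0.180229
  f_2 = 1.00·e^(−1.00·1.84) = 1.00·e^(−1.8400) = 0.158817
  f_3 = 1.40·e^(−1.40·1.84) = 1.40·e^(−2.5760) = 0.106509
  f_4 = 3.11·e^(−3.11·1.84) = 3.11·e^(−5.7224) = 0.0101755
Posterior odds = (π_1·f_1) / (π_4·f_4) = (0.31·0.180229) / (0.12·0.0101755) = 0.0558708 / 0.00122105 ≈ 45.7562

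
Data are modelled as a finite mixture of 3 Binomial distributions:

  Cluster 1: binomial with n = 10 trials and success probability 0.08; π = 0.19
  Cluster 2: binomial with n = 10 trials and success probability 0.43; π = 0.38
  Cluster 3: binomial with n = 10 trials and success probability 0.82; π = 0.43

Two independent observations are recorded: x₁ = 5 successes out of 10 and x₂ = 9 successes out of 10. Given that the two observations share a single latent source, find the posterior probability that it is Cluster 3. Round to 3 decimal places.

0.904

Posterior ∝ prior × likelihood, so P(k | x) ∝ w_k f_k(x); normalise over all components.
Since both observations come from the same component, the likelihood for component k is f_k(x₁)·f_k(x₂).
  f_1 = [C(10,5)·0.08^5·0.92^5 = 252·3.2768e-06·0.659082 = 0.000544239] × [1.2348e-09] = 6.72028e-13
  f_2 = [C(10,5)·0.43^5·0.57^5 = 252·0.0147008·0.0601692 = 0.222904] × [0.00286478] = 0.000638569
  f_3 = [C(10,5)·0.82^5·0.18^5 = 252·0.37074·0.000188957 = 0.0176536] × [0.301715] = 0.00532635
Multiply by the mixture weights:
  w_1·f_1 = 0.19 × 6.72028e-13 = 1.27685e-13
  w_2·f_2 = 0.38 × 0.000638569 = 0.000242656
  w_3·f_3 = 0.43 × 0.00532635 = 0.00229033
Evidence: 1.27685e-13 + 0.000242656 + 0.00229033 = 0.00253299
P(Cluster 3 | x₁,x₂) ≈ 0.904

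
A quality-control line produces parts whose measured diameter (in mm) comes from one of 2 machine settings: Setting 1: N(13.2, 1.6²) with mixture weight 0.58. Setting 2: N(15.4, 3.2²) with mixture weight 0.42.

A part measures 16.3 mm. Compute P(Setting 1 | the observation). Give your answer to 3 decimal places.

0.305

By Bayes' theorem, P(k | x) = P(Z=k) f_k(x) / Σ_j P(Z=j) f_j(x).
Normal densities:
  p_1 = (1/(1.6·√(2π)))·exp(−(16.3−13.2)²/(2·1.6²)) = 0.249339·exp(-1.87695) = 0.0381628
  p_2 = (1/(3.2·√(2π)))·exp(−(16.3−15.4)²/(2·3.2²)) = 0.124669·exp(-0.03955) = 0.119835
Weight by the priors:
  P(Z=1)·p_1 = 0.58 × 0.0381628 = 0.0221344
  P(Z=2)·p_2 = 0.42 × 0.119835 = 0.0503307
Evidence: 0.0221344 + 0.0503307 = 0.0724651
P(Setting 1 | data) = 0.0221344 / 0.0724651 ≈ 0.305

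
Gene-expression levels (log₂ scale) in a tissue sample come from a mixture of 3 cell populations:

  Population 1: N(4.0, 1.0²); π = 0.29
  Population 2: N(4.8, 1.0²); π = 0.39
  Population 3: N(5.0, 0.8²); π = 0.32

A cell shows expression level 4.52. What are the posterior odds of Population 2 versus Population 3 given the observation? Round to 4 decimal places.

1.1224

The posterior odds equal the prior odds times the likelihood ratio: (w_i/w_j)·(f_i(x)/f_j(x)).
Normal densities:
  L_1 = 0.348493
  L_2 = 0.383606
  L_3 = 0.416531
Posterior odds = (w_2·L_2) / (w_3·L_3) = (0.39·0.383606) / (0.32·0.416531) = 0.149606 / 0.13329 ≈ 1.1224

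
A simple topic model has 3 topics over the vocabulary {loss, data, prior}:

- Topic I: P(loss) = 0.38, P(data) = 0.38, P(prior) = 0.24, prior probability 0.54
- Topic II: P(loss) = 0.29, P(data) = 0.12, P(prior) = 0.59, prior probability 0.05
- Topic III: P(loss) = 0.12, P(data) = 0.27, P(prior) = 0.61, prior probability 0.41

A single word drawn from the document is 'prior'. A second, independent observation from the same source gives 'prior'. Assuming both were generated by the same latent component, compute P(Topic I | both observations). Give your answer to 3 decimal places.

Apply Bayes' rule: the posterior for each component is proportional to its prior times its likelihood at x.
Since both observations come from the same component, the likelihood for component k is f_k(x₁)·f_k(x₂).
  f_I = [P(prior | comp) = 0.24] × [0.24] = 0.0576
  f_II = [P(prior | comp) = 0.59] × [0.59] = 0.3481
  f_III = [P(prior | comp) = 0.61] × [0.61] = 0.3721
Prior × likelihood for each component:
  π_I·f_I = 0.54 × 0.0576 = 0.031104
  π_II·f_II = 0.05 × 0.3481 = 0.017405
  π_III·f_III = 0.41 × 0.3721 = 0.152561
Evidence: 0.031104 + 0.017405 + 0.152561 = 0.20107
Responsibility of Topic I: 0.031104 / 0.20107 ≈ 0.155

0.155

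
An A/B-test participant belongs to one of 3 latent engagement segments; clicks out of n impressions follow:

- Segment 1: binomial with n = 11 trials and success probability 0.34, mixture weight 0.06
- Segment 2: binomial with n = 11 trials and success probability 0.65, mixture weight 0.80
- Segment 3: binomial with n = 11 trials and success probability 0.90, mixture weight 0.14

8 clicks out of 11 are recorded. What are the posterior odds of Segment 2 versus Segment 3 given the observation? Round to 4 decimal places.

Only the two components matter; the odds are (w_i f_i(x)) / (w_j f_j(x)).
Evaluate each component's likelihood at the observed value:
  f_1 = C(11,8)·0.34^8·0.66^3 = 165·0.000178579·0.287496 = 0.00847124
  f_2 = C(11,8)·0.65^8·0.35^3 = 165·0.0318645·0.042875 = 0.225421
  f_3 = C(11,8)·0.90^8·0.10^3 = 165·0.430467·0.001 = 0.0710271
Odds = (0.80/0.14) × (0.225421/0.0710271) = 5.71429 × 3.17374 ≈ 18.1356

18.1356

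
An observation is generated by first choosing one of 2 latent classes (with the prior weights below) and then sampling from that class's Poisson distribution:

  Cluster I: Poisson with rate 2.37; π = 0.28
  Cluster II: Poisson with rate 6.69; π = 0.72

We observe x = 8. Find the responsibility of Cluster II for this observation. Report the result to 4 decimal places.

0.9928

Apply Bayes' rule: the posterior for each component is proportional to its prior times its likelihood at x.
Evaluate each component's likelihood at the observed value:
  L_I = e^(−2.37)·2.37^8/8! = 0.00230775
  L_II = e^(−6.69)·6.69^8/8! = 0.123725
Multiply by the mixture weights:
  π_I·L_I = 0.28 × 0.00230775 = 0.000646169
  π_II·L_II = 0.72 × 0.123725 = 0.0890822
Normaliser: 0.000646169 + 0.0890822 = 0.0897283
So the posterior for Cluster II is 0.0890822 / 0.0897283 ≈ 0.9928.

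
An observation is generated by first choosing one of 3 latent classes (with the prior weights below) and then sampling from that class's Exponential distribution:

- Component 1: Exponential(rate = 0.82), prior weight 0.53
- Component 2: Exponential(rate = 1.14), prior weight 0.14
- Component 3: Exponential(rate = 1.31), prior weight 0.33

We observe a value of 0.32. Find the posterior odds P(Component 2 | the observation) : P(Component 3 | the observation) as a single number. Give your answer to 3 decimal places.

0.390

The posterior odds equal the prior odds times the likelihood ratio: (w_i/w_j)·(f_i(x)/f_j(x)).
Component likelihoods at x = 0.32:
  f_1 = 0.630747
  f_2 = 0.791542
  f_3 = 0.86142
Posterior odds = (w_2·f_2) / (w_3·f_3) = (0.14·0.791542) / (0.33·0.86142) = 0.110816 / 0.284269 ≈ 0.390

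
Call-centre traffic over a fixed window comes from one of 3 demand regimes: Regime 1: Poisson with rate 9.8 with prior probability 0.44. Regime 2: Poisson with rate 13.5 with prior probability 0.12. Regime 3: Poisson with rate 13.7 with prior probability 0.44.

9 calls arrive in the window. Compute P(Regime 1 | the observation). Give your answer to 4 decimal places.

0.6522

Posterior ∝ prior × likelihood, so P(k | x) ∝ π_k f_k(x); normalise over all components.
Component likelihoods at x = 9 calls:
  p_1 = e^(−9.8)·9.8^9/9! = 0.127405
  p_2 = e^(−13.5)·13.5^9/9! = 0.0562685
  p_3 = e^(−13.7)·13.7^9/9! = 0.0525881
Weight by the priors:
  π_1·p_1 = 0.44 × 0.127405 = 0.0560581
  π_2·p_2 = 0.12 × 0.0562685 = 0.00675222
  π_3·p_3 = 0.44 × 0.0525881 = 0.0231388
Sum: 0.0560581 + 0.00675222 + 0.0231388 = 0.0859491
P(Regime 1 | x) ≈ 0.6522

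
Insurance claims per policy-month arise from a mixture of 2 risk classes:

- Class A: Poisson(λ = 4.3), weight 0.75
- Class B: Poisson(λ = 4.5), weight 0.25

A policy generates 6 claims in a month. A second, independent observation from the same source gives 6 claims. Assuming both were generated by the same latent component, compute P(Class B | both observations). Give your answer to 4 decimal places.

0.2783

P(component k | x) = π_k·f_k(x) / marginal(x), where marginal(x) = Σ_j π_j·f_j(x).
Since both observations come from the same component, the likelihood for component k is f_k(x₁)·f_k(x₂).
  f_A = [e^(−4.3)·4.3^6/6! = 0.119127] × [0.119127] = 0.0141914
  f_B = [e^(−4.5)·4.5^6/6! = 0.12812] × [0.12812] = 0.0164148
Unnormalised posteriors:
  π_A·f_A = 0.75 × 0.0141914 = 0.0106435
  π_B·f_B = 0.25 × 0.0164148 = 0.00410369
Evidence: 0.0106435 + 0.00410369 = 0.0147472
P(Class B | data) = 0.00410369 / 0.0147472 ≈ 0.2783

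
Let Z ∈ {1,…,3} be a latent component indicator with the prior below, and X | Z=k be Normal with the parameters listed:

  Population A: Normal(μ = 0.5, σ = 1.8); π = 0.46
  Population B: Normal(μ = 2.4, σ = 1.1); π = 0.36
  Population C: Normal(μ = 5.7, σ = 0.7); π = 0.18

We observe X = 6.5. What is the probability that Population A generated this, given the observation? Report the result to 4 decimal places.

0.0073

By Bayes' theorem, P(k | x) = π_k f_k(x) / Σ_j π_j f_j(x).
Evaluate each component's likelihood at the observed value:
  p_A = 0.000856822
  p_B = 0.000348968
  p_C = 0.296614
Weight by the priors:
  π_A·p_A = 0.46 × 0.000856822 = 0.000394138
  π_B·p_B = 0.36 × 0.000348968 = 0.000125629
  π_C·p_C = 0.18 × 0.296614 = 0.0533905
Denominator: 0.000394138 + 0.000125629 + 0.0533905 = 0.0539102
P(Population A | 6.5) ≈ 0.0073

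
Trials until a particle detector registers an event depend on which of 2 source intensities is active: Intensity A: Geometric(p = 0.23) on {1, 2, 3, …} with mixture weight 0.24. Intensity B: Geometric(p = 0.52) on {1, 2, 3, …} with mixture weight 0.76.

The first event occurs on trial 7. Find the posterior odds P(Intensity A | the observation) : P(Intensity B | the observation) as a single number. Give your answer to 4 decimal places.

The posterior odds equal the prior odds times the likelihood ratio: (P(Z=i)/P(Z=j))·(f_i(x)/f_j(x)).
Evaluate each component's likelihood at the observed value:
  L_A = 0.23·(1−0.23)^6 = 0.23·0.208422 = 0.0479371
  L_B = 0.52·(1−0.52)^6 = 0.52·0.0122306 = 0.00635991
Posterior odds = (P(Z=A)·L_A) / (P(Z=B)·L_B) = (0.24·0.0479371) / (0.76·0.00635991) = 0.0115049 / 0.00483353 ≈ 2.3802

2.3802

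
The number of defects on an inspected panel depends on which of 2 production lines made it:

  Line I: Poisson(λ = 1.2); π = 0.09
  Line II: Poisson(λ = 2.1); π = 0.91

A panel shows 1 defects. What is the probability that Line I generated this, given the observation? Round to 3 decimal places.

Apply Bayes' rule: the posterior for each component is proportional to its prior times its likelihood at x.
Poisson probabilities:
  f_I = 0.361433
  f_II = 0.257158
Unnormalised posteriors:
  P(Z=I)·f_I = 0.09 × 0.361433 = 0.032529
  P(Z=II)·f_II = 0.91 × 0.257158 = 0.234014
Marginal: 0.032529 + 0.234014 = 0.266543
So the posterior for Line I is 0.032529 / 0.266543 ≈ 0.122.

0.122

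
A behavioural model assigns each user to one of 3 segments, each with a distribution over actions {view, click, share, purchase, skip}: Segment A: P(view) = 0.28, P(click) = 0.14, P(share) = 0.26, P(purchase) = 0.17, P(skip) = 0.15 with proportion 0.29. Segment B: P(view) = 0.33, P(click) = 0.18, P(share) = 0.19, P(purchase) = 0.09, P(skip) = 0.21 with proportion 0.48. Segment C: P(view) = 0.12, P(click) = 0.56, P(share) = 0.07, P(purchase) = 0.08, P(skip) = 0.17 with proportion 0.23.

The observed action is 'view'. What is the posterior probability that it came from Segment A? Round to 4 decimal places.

0.3039

The responsibility of component k is π_k f_k(x) divided by Σ_j π_j f_j(x).
Categorical probabilities:
  L_A = 0.28
  L_B = 0.33
  L_C = 0.12
Multiply by the mixture weights:
  π_A·L_A = 0.29 × 0.28 = 0.0812
  π_B·L_B = 0.48 × 0.33 = 0.1584
  π_C·L_C = 0.23 × 0.12 = 0.0276
Sum: 0.0812 + 0.1584 + 0.0276 = 0.2672
P(Segment A | data) ≈ 0.3039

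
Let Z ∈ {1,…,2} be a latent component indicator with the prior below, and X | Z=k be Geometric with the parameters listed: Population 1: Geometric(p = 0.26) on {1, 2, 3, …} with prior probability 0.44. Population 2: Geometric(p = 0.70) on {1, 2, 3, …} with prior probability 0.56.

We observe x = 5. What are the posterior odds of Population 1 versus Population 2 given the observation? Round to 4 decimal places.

Only the two components matter; the odds are (π_i f_i(x)) / (π_j f_j(x)).
Component likelihoods at x = 5:
  p_1 = 0.26·(1−0.26)^4 = 0.26·0.299866 = 0.0779651
  p_2 = 0.70·(1−0.70)^4 = 0.70·0.0081 = 0.00567
Posterior odds = (π_1·p_1) / (π_2·p_2) = (0.44·0.0779651) / (0.56·0.00567) = 0.0343046 / 0.0031752 ≈ 10.8039

10.8039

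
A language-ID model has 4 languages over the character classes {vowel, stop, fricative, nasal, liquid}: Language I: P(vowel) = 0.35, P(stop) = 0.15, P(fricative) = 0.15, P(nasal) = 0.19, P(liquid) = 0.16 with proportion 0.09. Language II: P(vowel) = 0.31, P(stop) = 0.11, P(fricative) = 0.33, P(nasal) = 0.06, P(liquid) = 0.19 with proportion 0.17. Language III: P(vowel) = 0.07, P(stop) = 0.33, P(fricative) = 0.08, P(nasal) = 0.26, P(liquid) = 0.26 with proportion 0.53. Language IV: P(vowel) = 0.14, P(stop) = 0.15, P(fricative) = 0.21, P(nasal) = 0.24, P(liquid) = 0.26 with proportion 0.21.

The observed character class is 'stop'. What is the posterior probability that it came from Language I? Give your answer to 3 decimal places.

0.057

Apply Bayes' rule: the posterior for each component is proportional to its prior times its likelihood at x.
Component likelihoods at x = 'stop':
  f_I = P(stop | comp) = 0.15
  f_II = P(stop | comp) = 0.11
  f_III = P(stop | comp) = 0.33
  f_IV = P(stop | comp) = 0.15
Unnormalised posteriors:
  P(Z=I)·f_I = 0.09 × 0.15 = 0.0135
  P(Z=II)·f_II = 0.17 × 0.11 = 0.0187
  P(Z=III)·f_III = 0.53 × 0.33 = 0.1749
  P(Z=IV)·f_IV = 0.21 × 0.15 = 0.0315
Marginal: 0.0135 + 0.0187 + 0.1749 + 0.0315 = 0.2386
So the posterior for Language I is 0.0135 / 0.2386 ≈ 0.057.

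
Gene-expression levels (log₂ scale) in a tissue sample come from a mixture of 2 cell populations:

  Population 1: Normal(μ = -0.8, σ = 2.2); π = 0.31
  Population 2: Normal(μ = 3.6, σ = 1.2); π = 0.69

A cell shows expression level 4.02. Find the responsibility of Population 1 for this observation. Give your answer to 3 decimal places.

Posterior ∝ prior × likelihood, so P(k | x) ∝ π_k f_k(x); normalise over all components.
Component likelihoods at x = 4.02:
  f_1 = 0.0164499
  f_2 = 0.3127
Multiply by the mixture weights:
  π_1·f_1 = 0.31 × 0.0164499 = 0.00509946
  π_2·f_2 = 0.69 × 0.3127 = 0.215763
Marginal: 0.00509946 + 0.215763 = 0.220863
P(Population 1 | x) ≈ 0.023

0.023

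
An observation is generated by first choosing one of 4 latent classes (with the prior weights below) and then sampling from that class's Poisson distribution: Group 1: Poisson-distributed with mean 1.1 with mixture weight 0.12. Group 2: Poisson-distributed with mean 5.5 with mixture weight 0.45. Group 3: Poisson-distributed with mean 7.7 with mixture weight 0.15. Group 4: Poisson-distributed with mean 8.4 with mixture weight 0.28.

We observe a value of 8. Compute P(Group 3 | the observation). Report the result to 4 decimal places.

Apply Bayes' rule: the posterior for each component is proportional to its prior times its likelihood at x.
Component likelihoods at x = 8:
  p_1 = 1.76969e-05
  p_2 = 0.0848714
  p_3 = 0.138783
  p_4 = 0.138242
Unnormalised posteriors:
  P(Z=1)·p_1 = 0.12 × 1.76969e-05 = 2.12363e-06
  P(Z=2)·p_2 = 0.45 × 0.0848714 = 0.0381921
  P(Z=3)·p_3 = 0.15 × 0.138783 = 0.0208175
  P(Z=4)·p_4 = 0.28 × 0.138242 = 0.0387078
Denominator: 2.12363e-06 + 0.0381921 + 0.0208175 + 0.0387078 = 0.0977195
Responsibility of Group 3: 0.0208175 / 0.0977195 ≈ 0.2130

0.2130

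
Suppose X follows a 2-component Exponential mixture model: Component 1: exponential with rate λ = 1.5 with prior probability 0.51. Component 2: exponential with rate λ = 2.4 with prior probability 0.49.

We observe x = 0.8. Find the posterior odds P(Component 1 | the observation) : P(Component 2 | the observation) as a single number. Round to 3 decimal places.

1.336

Posterior odds = (π_i f_i(x)) / (π_j f_j(x)); the normalising sum cancels.
Exponential densities:
  p_1 = 1.5·e^(−1.5·0.8) = 1.5·e^(−1.2000) = 0.451791
  p_2 = 2.4·e^(−2.4·0.8) = 2.4·e^(−1.9200) = 0.351857
Odds = (0.51/0.49) × (0.451791/0.351857) = 1.04082 × 1.28402 ≈ 1.336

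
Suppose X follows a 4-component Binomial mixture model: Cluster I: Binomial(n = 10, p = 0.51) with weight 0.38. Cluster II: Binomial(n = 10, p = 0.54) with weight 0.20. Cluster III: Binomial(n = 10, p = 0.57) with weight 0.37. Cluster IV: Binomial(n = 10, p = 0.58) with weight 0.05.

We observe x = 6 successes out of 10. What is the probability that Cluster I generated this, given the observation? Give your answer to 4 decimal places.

P(component k | x) = π_k·f_k(x) / marginal(x), where marginal(x) = Σ_j π_j·f_j(x).
Evaluate each component's likelihood at the observed value:
  L_I = C(10,6)·0.51^6·0.49^4 = 210·0.0175963·0.057648 = 0.213022
  L_II = C(10,6)·0.54^6·0.46^4 = 210·0.0247949·0.0447746 = 0.233138
  L_III = C(10,6)·0.57^6·0.43^4 = 210·0.0342964·0.034188 = 0.246231
  L_IV = C(10,6)·0.58^6·0.42^4 = 210·0.0380687·0.031117 = 0.248762
Prior × likelihood for each component:
  π_I·L_I = 0.38 × 0.213022 = 0.0809484
  π_II·L_II = 0.20 × 0.233138 = 0.0466276
  π_III·L_III = 0.37 × 0.246231 = 0.0911054
  π_IV·L_IV = 0.05 × 0.248762 = 0.0124381
Evidence: 0.0809484 + 0.0466276 + 0.0911054 + 0.0124381 = 0.231119
P(Cluster I | x) ≈ 0.3502

0.3502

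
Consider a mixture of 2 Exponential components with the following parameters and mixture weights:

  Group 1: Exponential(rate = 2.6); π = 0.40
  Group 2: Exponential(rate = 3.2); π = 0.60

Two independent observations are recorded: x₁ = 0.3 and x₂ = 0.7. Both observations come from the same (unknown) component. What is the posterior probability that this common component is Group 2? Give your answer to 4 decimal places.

By Bayes' theorem, P(k | x) = w_k f_k(x) / Σ_j w_j f_j(x).
Since both observations come from the same component, the likelihood for component k is f_k(x₁)·f_k(x₂).
  f_1 = [2.6·e^(−2.6·0.3) = 2.6·e^(−0.7800) = 1.19186] × [0.421267] = 0.502089
  f_2 = [3.2·e^(−3.2·0.3) = 3.2·e^(−0.9600) = 1.22526] × [0.340667] = 0.417405
Unnormalised posteriors:
  w_1·f_1 = 0.40 × 0.502089 = 0.200836
  w_2·f_2 = 0.60 × 0.417405 = 0.250443
Evidence: 0.200836 + 0.250443 = 0.451279
So the posterior for Group 2 is 0.250443 / 0.451279 ≈ 0.5550.

0.5550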